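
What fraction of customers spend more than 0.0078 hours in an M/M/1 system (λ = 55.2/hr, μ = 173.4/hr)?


W ~ Exponential(μ−λ) for M/M/1.
μ − λ = 173.4 − 55.2 = 118.2000
P(W > t) = e^{−(μ−λ)t} = e^{−0.9220} = 0.397739

Final: 0.397739


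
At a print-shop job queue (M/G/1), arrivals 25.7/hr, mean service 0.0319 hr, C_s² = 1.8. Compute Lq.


ρ = λ·E[S] = 25.7·0.0319 = 0.8198
Lq = ρ²(1+C_s²)/(2(1−ρ)) = 0.6721·(1+1.8)/(2·0.1802)
= 0.6721·2.8000/0.3603 = 5.22268

Final: 5.22268


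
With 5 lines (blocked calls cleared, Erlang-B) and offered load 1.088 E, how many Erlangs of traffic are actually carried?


B(5,1.088) = 0.004284 (Erlang-B)
Carried load = a(1 − B) = 1.088·(1 − 0.004284) = 1.088·0.995716 = 1.0833 E

Final: 1.0833 Erlangs


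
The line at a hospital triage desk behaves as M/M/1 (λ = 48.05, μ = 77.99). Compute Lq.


ρ = 48.05/77.99 = 0.6161
Lq = ρ²/(1−ρ) = 0.3796/0.3839 = 0.9888

Final: 0.9888


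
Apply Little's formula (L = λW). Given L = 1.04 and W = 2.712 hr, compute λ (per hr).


λ = L/W = 1.04/2.712 = 0.3835 /hr

Final: 0.3835 /hr


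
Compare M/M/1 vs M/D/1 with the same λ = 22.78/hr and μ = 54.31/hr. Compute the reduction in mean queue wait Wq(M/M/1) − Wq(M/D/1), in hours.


ρ = 22.78/54.31 = 0.4194
Wq(M/M/1) = ρ/(μ−λ) = 0.4194/31.53 = 0.01330 hr
Wq(M/D/1) = ρ/(2(μ−λ)) = 0.006652 hr
Savings = 0.01330 − 0.006652 = 0.006652 hr

Final: 0.006652 hr


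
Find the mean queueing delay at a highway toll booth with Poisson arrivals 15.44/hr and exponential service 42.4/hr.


ρ = 15.44/42.4 = 0.3642
Wq = ρ/(μ−λ) = 0.3642/(42.4 − 15.44) = 0.3642/26.96 = 0.01351 hr

Final: 0.01351 hr


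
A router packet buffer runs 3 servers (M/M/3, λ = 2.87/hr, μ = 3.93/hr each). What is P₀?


a = λ/μ = 2.87/3.93 = 0.7303; ρ = a/c = 0.2434
Σ_{k=0}^{2} a^k/k! (terms k=0..2) = 1.00000 + 0.73028 + 0.26665 = 1.99693
Tail: a^3/(3!(1−ρ)) = 0.38946/(6·0.7566) = 0.08580
P₀ = 1/(1.99693 + 0.08580) = 1/2.08273 = 0.480139

Final: 0.480139


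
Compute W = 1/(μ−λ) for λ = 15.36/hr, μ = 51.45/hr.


W = 1/(μ−λ) = 1/(51.45 − 15.36) = 1/36.09 = 0.02771 hr

Final: 0.02771 hr


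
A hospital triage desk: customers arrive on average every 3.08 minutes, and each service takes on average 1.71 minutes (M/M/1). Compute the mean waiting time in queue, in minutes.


λ = 60/3.08 = 19.4805 /hr
μ = 60/1.71 = 35.0877 /hr
ρ = λ/μ = 19.4805/35.0877 = 0.5552
Wq = ρ/(μ−λ) = 0.5552/(35.0877−19.4805) = 0.03557 hr
In minutes: 0.03557·60 = 2.134 min

Final: 2.134 min


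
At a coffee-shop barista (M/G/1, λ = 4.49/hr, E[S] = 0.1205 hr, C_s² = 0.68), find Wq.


ρ = λ·E[S] = 4.49·0.1205 = 0.5410
E[S²] = E[S]²(1+C_s²) = 0.1205²·(1+0.68) = 0.024394
Wq = λ·E[S²]/(2(1−ρ)) = 4.49·0.024394/(2·0.4590) = 0.11932 hr

Final: 0.11932 hr


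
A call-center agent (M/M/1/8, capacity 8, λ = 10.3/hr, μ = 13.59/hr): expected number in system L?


ρ = 10.3/13.59 = 0.7579
L = ρ[1 − (K+1)ρ^K + Kρ^(K+1)] / [(1−ρ)(1−ρ^(K+1))]
Numerator: 0.7579·(1 − 9·0.108879 + 8·0.082520) = 0.515572
Denominator: (0.2421)·(0.917480) = 0.222112
L = 0.515572/0.222112 = 2.3212

Final: 2.3212


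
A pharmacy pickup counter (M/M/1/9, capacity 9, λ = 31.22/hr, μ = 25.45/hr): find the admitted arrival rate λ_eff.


ρ = 1.2267; P_K = (1−ρ)ρ^9/(1−ρ^10) = 0.212332
λ_eff = λ(1 − P_K) = 31.22·(1 − 0.212332) = 31.22·0.787668 = 24.5910 /hr

Final: 24.5910 /hr


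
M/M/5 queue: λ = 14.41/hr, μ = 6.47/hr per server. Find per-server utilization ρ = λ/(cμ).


ρ = λ/(cμ) = 14.41/(5·6.47) = 14.41/32.35 = 0.4454

Final: 0.4454


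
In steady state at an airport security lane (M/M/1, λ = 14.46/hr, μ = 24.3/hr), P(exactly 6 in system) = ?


ρ = 14.46/24.3 = 0.5951
P_n = (1−ρ)·ρ^n = (1 − 0.5951)·0.5951^6 = 0.4049·0.044399 = 0.017979

Final: 0.017979


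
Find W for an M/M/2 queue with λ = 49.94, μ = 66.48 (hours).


a = 0.7512; ρ = 0.3756; P₀ = 0.453909
Lq = P₀·a^c·ρ/(c!(1−ρ)²) = 0.12338
Wq = Lq/λ = 0.12338/49.94 = 0.002471 hr
W = Wq + 1/μ = 0.002471 + 0.01504 = 0.01751 hr

Final: 0.01751 hr


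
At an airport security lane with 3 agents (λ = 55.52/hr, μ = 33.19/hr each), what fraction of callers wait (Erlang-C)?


a = λ/μ = 1.6728; ρ = a/3 = 0.5576
P₀ = 0.171370 (from M/M/c formula)
C(c,a) = [a^c/(c!(1−ρ))]·P₀ = [4.68087/(6·0.4424)]·0.171370
= 1.76343·0.171370 = 0.302198

Final: 0.302198


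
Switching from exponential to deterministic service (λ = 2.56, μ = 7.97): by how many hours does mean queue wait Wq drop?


ρ = 2.56/7.97 = 0.3212
Wq(M/M/1) = ρ/(μ−λ) = 0.3212/5.41 = 0.05937 hr
Wq(M/D/1) = ρ/(2(μ−λ)) = 0.02969 hr
Savings = 0.05937 − 0.02969 = 0.02969 hr

Final: 0.02969 hr


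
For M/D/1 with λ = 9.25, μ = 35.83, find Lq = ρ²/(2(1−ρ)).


ρ = 9.25/35.83 = 0.2582
M/D/1: Lq = ρ²/(2(1−ρ)) = 0.06665/(2·0.7418) = 0.04492

Final: 0.04492


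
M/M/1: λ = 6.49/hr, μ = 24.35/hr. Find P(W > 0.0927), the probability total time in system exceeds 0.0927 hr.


W ~ Exponential(μ−λ) for M/M/1.
μ − λ = 24.35 − 6.49 = 17.8600
P(W > t) = e^{−(μ−λ)t} = e^{−1.6556} = 0.190973

Final: 0.190973


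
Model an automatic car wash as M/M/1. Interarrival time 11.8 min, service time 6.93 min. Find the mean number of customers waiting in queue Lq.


λ = 60/11.8 = 5.0847 /hr
μ = 60/6.93 = 8.6580 /hr
ρ = λ/μ = 5.0847/8.6580 = 0.5873
Lq = ρ²/(1−ρ) = 0.3449/0.4127 = 0.8357

Final: 0.8357


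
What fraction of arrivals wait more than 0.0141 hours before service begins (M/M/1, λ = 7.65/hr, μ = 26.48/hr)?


ρ = 7.65/26.48 = 0.2889
P(Wq > t) = ρ·e^{−(μ−λ)t} = 0.2889·e^{−0.2655}
= 0.2889·0.766820 = 0.221532

Final: 0.221532


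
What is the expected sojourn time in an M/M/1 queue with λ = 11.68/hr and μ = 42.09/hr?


W = 1/(μ−λ) = 1/(42.09 − 11.68) = 1/30.41 = 0.03288 hr

Final: 0.03288 hr


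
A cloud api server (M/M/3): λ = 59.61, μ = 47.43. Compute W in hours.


a = 1.2568; ρ = 0.4189; P₀ = 0.276550
Lq = P₀·a^c·ρ/(c!(1−ρ)²) = 0.11353
Wq = Lq/λ = 0.11353/59.61 = 0.001905 hr
W = Wq + 1/μ = 0.001905 + 0.02108 = 0.02299 hr

Final: 0.02299 hr


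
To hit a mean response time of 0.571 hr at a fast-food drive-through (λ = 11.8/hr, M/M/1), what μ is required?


W = 1/(μ−λ) ⇒ μ − λ = 1/W = 1/0.571 = 1.7513
μ = λ + 1/W = 11.8 + 1.7513 = 13.5513 per hr

Final: 13.5513 /hr


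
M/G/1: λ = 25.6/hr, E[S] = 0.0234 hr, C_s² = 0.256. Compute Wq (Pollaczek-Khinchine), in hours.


ρ = λ·E[S] = 25.6·0.0234 = 0.5990
E[S²] = E[S]²(1+C_s²) = 0.0234²·(1+0.256) = 0.0006877
Wq = λ·E[S²]/(2(1−ρ)) = 25.6·0.0006877/(2·0.4010) = 0.02195 hr

Final: 0.02195 hr


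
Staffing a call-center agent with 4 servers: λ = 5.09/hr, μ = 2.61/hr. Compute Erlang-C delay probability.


a = λ/μ = 1.9502; ρ = a/4 = 0.4875
P₀ = 0.137663 (from M/M/c formula)
C(c,a) = [a^c/(c!(1−ρ))]·P₀ = [14.46469/(24·0.5125)]·0.137663
= 1.17610·0.137663 = 0.161906

Final: 0.161906


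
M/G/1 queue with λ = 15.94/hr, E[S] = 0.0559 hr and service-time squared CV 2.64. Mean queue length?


ρ = λ·E[S] = 15.94·0.0559 = 0.8910
Lq = ρ²(1+C_s²)/(2(1−ρ)) = 0.7940·(1+2.64)/(2·0.1090)
= 0.7940·3.6400/0.2179 = 13.26259

Final: 13.26259


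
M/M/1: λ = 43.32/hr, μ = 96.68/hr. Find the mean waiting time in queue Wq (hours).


ρ = 43.32/96.68 = 0.4481
Wq = ρ/(μ−λ) = 0.4481/(96.68 − 43.32) = 0.4481/53.36 = 0.008397 hr

Final: 0.008397 hr


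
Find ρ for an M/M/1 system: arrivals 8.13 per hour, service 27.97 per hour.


ρ = λ/μ = 8.13/27.97 = 0.2907

Final: 0.2907


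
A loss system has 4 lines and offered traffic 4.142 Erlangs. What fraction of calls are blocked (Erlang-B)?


B(c,a) = (a^c/c!) / Σ_{k=0}^{c} a^k/k!
a^4/4! = 12.263915
Σ terms (k=0..4): 1.00000 + 4.14200 + 8.57808 + 11.84347 + 12.26392 = 37.827469
B = 12.263915/37.827469 = 0.324207

Final: 0.324207


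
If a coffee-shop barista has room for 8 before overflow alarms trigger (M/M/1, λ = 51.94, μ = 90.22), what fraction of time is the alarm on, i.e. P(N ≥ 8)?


ρ = 51.94/90.22 = 0.5757
P(N ≥ n) = ρ^n = 0.5757^8 = 0.012067

Final: 0.012067


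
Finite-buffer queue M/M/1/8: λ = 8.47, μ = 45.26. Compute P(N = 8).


ρ = λ/μ = 8.47/45.26 = 0.1871
P_K = (1−ρ)ρ^K/(1−ρ^(K+1)) = (0.8129·0.000001504)/(1 − 0.0000002815)
= 0.000001223/1.000000 = 0.000001223

Final: 0.000001223


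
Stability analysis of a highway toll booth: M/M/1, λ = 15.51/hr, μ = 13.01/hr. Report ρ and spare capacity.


Total capacity cμ = 1·13.01 = 13.01/hr
ρ = λ/(cμ) = 15.51/13.01 = 1.1922
Stable ⇔ ρ < 1: NO
Spare capacity = cμ − λ = 13.01 − 15.51 = -2.50/hr

Final: ρ = 1.1922; unstable; margin = -2.50/hr


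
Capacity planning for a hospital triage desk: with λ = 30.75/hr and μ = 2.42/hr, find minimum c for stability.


Stability requires cμ > λ ⇔ c > λ/μ.
λ/μ = 30.75/2.42 = 12.7066
Minimum integer c = ⌊12.7066⌋ + 1 = 13
Check: 13·2.42 = 31.46 > 30.75, while 12·2.42 = 29.04 ≤ 30.75

Final: 13 servers


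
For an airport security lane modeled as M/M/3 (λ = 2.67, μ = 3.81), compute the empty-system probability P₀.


a = λ/μ = 2.67/3.81 = 0.7008; ρ = a/c = 0.2336
Σ_{k=0}^{2} a^k/k! (terms k=0..2) = 1.00000 + 0.70079 + 0.24555 = 1.94634
Tail: a^3/(3!(1−ρ)) = 0.34416/(6·0.7664) = 0.07484
P₀ = 1/(1.94634 + 0.07484) = 1/2.02118 = 0.494760

Final: 0.494760


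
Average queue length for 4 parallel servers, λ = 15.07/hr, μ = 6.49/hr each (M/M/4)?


a = λ/μ = 2.3220; ρ = a/4 = 0.5805
P₀ = 0.090973
Lq = P₀·a^c·ρ / (c!·(1−ρ)²) = 0.090973·29.07195·0.5805/(24·0.17597)
= 0.36353

Final: 0.36353


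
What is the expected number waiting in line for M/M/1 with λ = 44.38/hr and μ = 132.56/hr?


ρ = 44.38/132.56 = 0.3348
Lq = ρ²/(1−ρ) = 0.1121/0.6652 = 0.1685

Final: 0.1685


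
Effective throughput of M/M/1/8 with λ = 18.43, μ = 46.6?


ρ = 0.3955; P_K = (1−ρ)ρ^8/(1−ρ^9) = 0.0003619
λ_eff = λ(1 − P_K) = 18.43·(1 − 0.0003619) = 18.43·0.999638 = 18.4233 /hr

Final: 18.4233 /hr


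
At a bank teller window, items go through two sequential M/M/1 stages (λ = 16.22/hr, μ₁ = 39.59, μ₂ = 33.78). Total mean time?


Each node sees arrival rate λ = 16.22/hr (tandem ⇒ throughput preserved).
W₁ = 1/(μ₁−λ) = 1/(39.59−16.22) = 0.04279 hr
W₂ = 1/(μ₂−λ) = 1/(33.78−16.22) = 0.05695 hr
W_total = W₁ + W₂ = 0.04279 + 0.05695 = 0.09974 hr

Final: 0.09974 hr


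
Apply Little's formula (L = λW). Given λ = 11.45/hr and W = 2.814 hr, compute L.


L = λW = 11.45·2.814 = 32.2203

Final: 32.2203


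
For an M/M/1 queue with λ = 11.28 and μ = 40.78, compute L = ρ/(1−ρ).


ρ = λ/μ = 11.28/40.78 = 0.2766
L = ρ/(1−ρ) = 0.2766/(1 − 0.2766) = 0.2766/0.7234 = 0.3824

Final: 0.3824


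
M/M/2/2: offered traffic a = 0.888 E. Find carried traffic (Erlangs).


B(2,0.888) = 0.172754 (Erlang-B)
Carried load = a(1 − B) = 0.888·(1 − 0.172754) = 0.888·0.827246 = 0.7346 E

Final: 0.7346 Erlangs


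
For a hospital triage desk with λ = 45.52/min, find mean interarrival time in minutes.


Mean interarrival time = 1/λ = 1/45.52 minute = 0.02197 minute
In minutes: 0.02197 × 1 = 0.02197 min

Final: 0.02197 min


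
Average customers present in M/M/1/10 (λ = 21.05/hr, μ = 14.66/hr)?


ρ = 21.05/14.66 = 1.4359
L = ρ[1 − (K+1)ρ^K + Kρ^(K+1)] / [(1−ρ)(1−ρ^(K+1))]
Numerator: 1.4359·(1 − 11·37.254720 + 10·53.493305) = 181.109163
Denominator: (-0.4359)·(-52.493305) = 22.880779
L = 181.109163/22.880779 = 7.9153

Final: 7.9153


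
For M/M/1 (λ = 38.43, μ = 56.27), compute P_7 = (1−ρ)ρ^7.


ρ = 38.43/56.27 = 0.6830
P_n = (1−ρ)·ρ^n = (1 − 0.6830)·0.6830^7 = 0.3170·0.069303 = 0.021972

Final: 0.021972


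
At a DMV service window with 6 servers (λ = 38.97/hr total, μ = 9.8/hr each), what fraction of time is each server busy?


ρ = λ/(cμ) = 38.97/(6·9.8) = 38.97/58.80 = 0.6628

Final: 0.6628


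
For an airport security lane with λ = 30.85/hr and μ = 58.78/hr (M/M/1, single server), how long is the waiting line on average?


ρ = 30.85/58.78 = 0.5248
Lq = ρ²/(1−ρ) = 0.2755/0.4752 = 0.5797

Final: 0.5797


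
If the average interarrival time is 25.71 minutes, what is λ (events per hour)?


λ = 1/(interarrival time) in consistent units.
1 hour = 60 min, so λ = 60/25.71 = 2.3337 per hour

Final: 2.3337 /hr


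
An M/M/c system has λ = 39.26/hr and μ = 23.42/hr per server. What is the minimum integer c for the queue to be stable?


Stability requires cμ > λ ⇔ c > λ/μ.
λ/μ = 39.26/23.42 = 1.6763
Minimum integer c = ⌊1.6763⌋ + 1 = 2
Check: 2·23.42 = 46.84 > 39.26, while 1·23.42 = 23.42 ≤ 39.26

Final: 2 servers


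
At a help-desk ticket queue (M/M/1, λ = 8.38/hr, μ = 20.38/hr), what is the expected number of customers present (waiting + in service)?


ρ = λ/μ = 8.38/20.38 = 0.4112
L = ρ/(1−ρ) = 0.4112/(1 − 0.4112) = 0.4112/0.5888 = 0.6983

Final: 0.6983


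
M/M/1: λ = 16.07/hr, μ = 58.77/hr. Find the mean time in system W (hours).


W = 1/(μ−λ) = 1/(58.77 − 16.07) = 1/42.70 = 0.02342 hr

Final: 0.02342 hr


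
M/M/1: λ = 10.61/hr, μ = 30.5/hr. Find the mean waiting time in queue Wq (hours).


ρ = 10.61/30.5 = 0.3479
Wq = ρ/(μ−λ) = 0.3479/(30.5 − 10.61) = 0.3479/19.89 = 0.01749 hr

Final: 0.01749 hr


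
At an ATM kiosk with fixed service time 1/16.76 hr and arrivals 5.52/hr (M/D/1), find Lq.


ρ = 5.52/16.76 = 0.3294
M/D/1: Lq = ρ²/(2(1−ρ)) = 0.1085/(2·0.6706) = 0.08087

Final: 0.08087


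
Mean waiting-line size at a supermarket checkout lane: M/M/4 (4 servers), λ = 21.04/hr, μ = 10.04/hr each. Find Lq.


a = λ/μ = 2.0956; ρ = a/4 = 0.5239
P₀ = 0.117465
Lq = P₀·a^c·ρ / (c!·(1−ρ)²) = 0.117465·19.28626·0.5239/(24·0.22667)
= 0.21818

Final: 0.21818


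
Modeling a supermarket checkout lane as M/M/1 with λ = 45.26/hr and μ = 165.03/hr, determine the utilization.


ρ = λ/μ = 45.26/165.03 = 0.2743

Final: 0.2743


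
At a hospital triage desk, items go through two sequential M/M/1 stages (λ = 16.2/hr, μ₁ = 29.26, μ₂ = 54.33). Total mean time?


Each node sees arrival rate λ = 16.2/hr (tandem ⇒ throughput preserved).
W₁ = 1/(μ₁−λ) = 1/(29.26−16.2) = 0.07657 hr
W₂ = 1/(μ₂−λ) = 1/(54.33−16.2) = 0.02623 hr
W_total = W₁ + W₂ = 0.07657 + 0.02623 = 0.10280 hr

Final: 0.10280 hr


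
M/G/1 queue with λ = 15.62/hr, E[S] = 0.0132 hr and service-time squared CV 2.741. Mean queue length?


ρ = λ·E[S] = 15.62·0.0132 = 0.2062
Lq = ρ²(1+C_s²)/(2(1−ρ)) = 0.04251·(1+2.741)/(2·0.7938)
= 0.04251·3.7410/1.5876 = 0.10017

Final: 0.10017


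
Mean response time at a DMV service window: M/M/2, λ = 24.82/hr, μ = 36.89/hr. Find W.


a = 0.6728; ρ = 0.3364; P₀ = 0.496552
Lq = P₀·a^c·ρ/(c!(1−ρ)²) = 0.08586
Wq = Lq/λ = 0.08586/24.82 = 0.003459 hr
W = Wq + 1/μ = 0.003459 + 0.02711 = 0.03057 hr

Final: 0.03057 hr


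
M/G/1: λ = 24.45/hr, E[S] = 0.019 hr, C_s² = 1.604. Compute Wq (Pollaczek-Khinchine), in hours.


ρ = λ·E[S] = 24.45·0.019 = 0.4645
E[S²] = E[S]²(1+C_s²) = 0.019²·(1+1.604) = 0.0009400
Wq = λ·E[S²]/(2(1−ρ)) = 24.45·0.0009400/(2·0.5354) = 0.02146 hr

Final: 0.02146 hr


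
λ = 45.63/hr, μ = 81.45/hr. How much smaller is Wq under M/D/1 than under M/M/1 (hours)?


ρ = 45.63/81.45 = 0.5602
Wq(M/M/1) = ρ/(μ−λ) = 0.5602/35.82 = 0.01564 hr
Wq(M/D/1) = ρ/(2(μ−λ)) = 0.007820 hr
Savings = 0.01564 − 0.007820 = 0.007820 hr

Final: 0.007820 hr


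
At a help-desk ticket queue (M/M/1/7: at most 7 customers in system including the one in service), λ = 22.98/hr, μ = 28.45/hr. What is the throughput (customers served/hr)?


ρ = 0.8077; P_K = (1−ρ)ρ^7/(1−ρ^8) = 0.052674
λ_eff = λ(1 − P_K) = 22.98·(1 − 0.052674) = 22.98·0.947326 = 21.7695 /hr

Final: 21.7695 /hr


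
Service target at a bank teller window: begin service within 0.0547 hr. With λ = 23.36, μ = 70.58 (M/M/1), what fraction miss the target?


ρ = 23.36/70.58 = 0.3310
P(Wq > t) = ρ·e^{−(μ−λ)t} = 0.3310·e^{−2.5829}
= 0.3310·0.075552 = 0.025006

Final: 0.025006


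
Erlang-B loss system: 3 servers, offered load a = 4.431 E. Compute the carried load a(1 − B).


B(3,4.431) = 0.487422 (Erlang-B)
Carried load = a(1 − B) = 4.431·(1 − 0.487422) = 4.431·0.512578 = 2.2712 E

Final: 2.2712 Erlangs


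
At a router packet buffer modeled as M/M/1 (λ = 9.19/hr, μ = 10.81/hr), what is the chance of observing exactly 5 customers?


ρ = 9.19/10.81 = 0.8501
P_n = (1−ρ)·ρ^n = (1 − 0.8501)·0.8501^5 = 0.1499·0.444068 = 0.066549

Final: 0.066549


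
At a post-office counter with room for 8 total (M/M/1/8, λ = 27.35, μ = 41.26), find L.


ρ = 27.35/41.26 = 0.6629
L = ρ[1 − (K+1)ρ^K + Kρ^(K+1)] / [(1−ρ)(1−ρ^(K+1))]
Numerator: 0.6629·(1 − 9·0.037276 + 8·0.024709) = 0.571520
Denominator: (0.3371)·(0.975291) = 0.328800
L = 0.571520/0.328800 = 1.7382

Final: 1.7382


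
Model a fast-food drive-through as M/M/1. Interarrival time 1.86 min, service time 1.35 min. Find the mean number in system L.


λ = 60/1.86 = 32.2581 /hr
μ = 60/1.35 = 44.4444 /hr
ρ = λ/μ = 32.2581/44.4444 = 0.7258
L = ρ/(1−ρ) = 0.7258/0.2742 = 2.6471

Final: 2.6471


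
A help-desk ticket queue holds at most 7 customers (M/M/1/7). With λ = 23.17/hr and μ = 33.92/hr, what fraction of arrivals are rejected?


ρ = λ/μ = 23.17/33.92 = 0.6831
P_K = (1−ρ)ρ^K/(1−ρ^(K+1)) = (0.3169·0.069389)/(1 − 0.047398)
= 0.021991/0.952602 = 0.023085

Final: 0.023085


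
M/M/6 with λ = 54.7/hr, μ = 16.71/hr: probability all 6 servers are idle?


a = λ/μ = 54.7/16.71 = 3.2735; ρ = a/c = 0.5456
Σ_{k=0}^{5} a^k/k! (terms k=0..5) = 1.00000 + 3.27349 + 5.35786 + 5.84630 + 4.78445 + 3.13237 = 23.39448
Tail: a^6/(6!(1−ρ)) = 1230.45365/(720·0.4544) = 3.76077
P₀ = 1/(23.39448 + 3.76077) = 1/27.15525 = 0.036825

Final: 0.036825


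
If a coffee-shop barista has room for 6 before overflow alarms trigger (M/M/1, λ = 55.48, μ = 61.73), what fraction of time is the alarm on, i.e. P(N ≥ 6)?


ρ = 55.48/61.73 = 0.8988
P(N ≥ n) = ρ^n = 0.8988^6 = 0.527037

Final: 0.527037


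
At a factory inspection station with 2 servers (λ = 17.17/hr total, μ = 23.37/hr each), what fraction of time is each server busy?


ρ = λ/(cμ) = 17.17/(2·23.37) = 17.17/46.74 = 0.3674

Final: 0.3674


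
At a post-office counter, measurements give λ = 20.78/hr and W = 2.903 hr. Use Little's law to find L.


L = λW = 20.78·2.903 = 60.3243

Final: 60.3243


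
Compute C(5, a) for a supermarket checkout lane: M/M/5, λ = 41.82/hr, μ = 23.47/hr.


a = λ/μ = 1.7818; ρ = a/5 = 0.3564
P₀ = 0.167650 (from M/M/c formula)
C(c,a) = [a^c/(c!(1−ρ))]·P₀ = [17.96200/(120·0.6436)]·0.167650
= 0.23256·0.167650 = 0.038989

Final: 0.038989


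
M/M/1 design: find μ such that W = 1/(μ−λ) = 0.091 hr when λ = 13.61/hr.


W = 1/(μ−λ) ⇒ μ − λ = 1/W = 1/0.091 = 10.9890
μ = λ + 1/W = 13.61 + 10.9890 = 24.5990 per hr

Final: 24.5990 /hr


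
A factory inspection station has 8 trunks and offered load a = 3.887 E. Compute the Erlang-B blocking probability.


B(c,a) = (a^c/c!) / Σ_{k=0}^{c} a^k/k!
a^8/8! = 1.292397
Σ terms (k=0..8): 1.00000 + 3.88700 + 7.55438 + 9.78796 + 9.51145 + 7.39420 + 4.79021 + 2.65994 + 1.29240 = 47.877552
B = 1.292397/47.877552 = 0.026994

Final: 0.026994


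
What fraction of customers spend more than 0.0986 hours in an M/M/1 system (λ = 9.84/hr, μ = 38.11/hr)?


W ~ Exponential(μ−λ) for M/M/1.
μ − λ = 38.11 − 9.84 = 28.2700
P(W > t) = e^{−(μ−λ)t} = e^{−2.7874} = 0.061580

Final: 0.061580


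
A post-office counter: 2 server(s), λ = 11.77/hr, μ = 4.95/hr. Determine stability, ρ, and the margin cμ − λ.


Total capacity cμ = 2·4.95 = 9.90/hr
ρ = λ/(cμ) = 11.77/9.90 = 1.1889
Stable ⇔ ρ < 1: NO
Spare capacity = cμ − λ = 9.90 − 11.77 = -1.87/hr

Final: ρ = 1.1889; unstable; margin = -1.87/hr


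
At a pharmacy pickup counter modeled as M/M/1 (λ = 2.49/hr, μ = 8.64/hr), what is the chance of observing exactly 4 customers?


ρ = 2.49/8.64 = 0.2882
P_n = (1−ρ)·ρ^n = (1 − 0.2882)·0.2882^4 = 0.7118·0.006898 = 0.004910

Final: 0.004910


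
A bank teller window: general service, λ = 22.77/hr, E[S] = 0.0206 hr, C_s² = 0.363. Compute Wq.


ρ = λ·E[S] = 22.77·0.0206 = 0.4691
E[S²] = E[S]²(1+C_s²) = 0.0206²·(1+0.363) = 0.0005784
Wq = λ·E[S²]/(2(1−ρ)) = 22.77·0.0005784/(2·0.5309) = 0.01240 hr

Final: 0.01240 hr


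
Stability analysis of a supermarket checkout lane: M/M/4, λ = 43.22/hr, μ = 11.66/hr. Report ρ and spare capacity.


Total capacity cμ = 4·11.66 = 46.64/hr
ρ = λ/(cμ) = 43.22/46.64 = 0.9267
Stable ⇔ ρ < 1: YES
Spare capacity = cμ − λ = 46.64 − 43.22 = 3.42/hr

Final: ρ = 0.9267; stable; margin = 3.42/hr


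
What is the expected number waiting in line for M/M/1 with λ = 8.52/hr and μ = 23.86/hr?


ρ = 8.52/23.86 = 0.3571
Lq = ρ²/(1−ρ) = 0.1275/0.6429 = 0.1983

Final: 0.1983


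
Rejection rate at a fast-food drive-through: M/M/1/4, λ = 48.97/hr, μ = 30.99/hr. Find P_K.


ρ = λ/μ = 48.97/30.99 = 1.5802
P_K = (1−ρ)ρ^K/(1−ρ^(K+1)) = (-0.5802·6.234966)/(1 − 9.852414)
= -3.617447/-8.852414 = 0.408640

Final: 0.408640


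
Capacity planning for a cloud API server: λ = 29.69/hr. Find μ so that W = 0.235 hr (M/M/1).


W = 1/(μ−λ) ⇒ μ − λ = 1/W = 1/0.235 = 4.2553
μ = λ + 1/W = 29.69 + 4.2553 = 33.9453 per hr

Final: 33.9453 /hr


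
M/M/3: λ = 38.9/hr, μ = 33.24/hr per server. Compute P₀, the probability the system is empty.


a = λ/μ = 38.9/33.24 = 1.1703; ρ = a/c = 0.3901
Σ_{k=0}^{2} a^k/k! (terms k=0..2) = 1.00000 + 1.17028 + 0.68477 = 2.85505
Tail: a^3/(3!(1−ρ)) = 1.60275/(6·0.6099) = 0.43798
P₀ = 1/(2.85505 + 0.43798) = 1/3.29303 = 0.303672

Final: 0.303672


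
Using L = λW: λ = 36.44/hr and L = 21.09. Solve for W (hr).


W = L/λ = 21.09/36.44 = 0.5788 hr

Final: 0.5788 hr


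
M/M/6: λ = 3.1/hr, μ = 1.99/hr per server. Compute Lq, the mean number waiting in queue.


a = λ/μ = 1.5578; ρ = a/6 = 0.2596
P₀ = 0.210534
Lq = P₀·a^c·ρ / (c!·(1−ρ)²) = 0.210534·14.29064·0.2596/(720·0.54815)
= 0.001979

Final: 0.001979


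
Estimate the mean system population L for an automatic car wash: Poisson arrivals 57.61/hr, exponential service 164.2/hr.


ρ = λ/μ = 57.61/164.2 = 0.3509
L = ρ/(1−ρ) = 0.3509/(1 − 0.3509) = 0.3509/0.6491 = 0.5405

Final: 0.5405


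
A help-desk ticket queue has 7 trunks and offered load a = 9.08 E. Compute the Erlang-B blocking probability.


B(c,a) = (a^c/c!) / Σ_{k=0}^{c} a^k/k!
a^7/7! = 1009.648962
Σ terms (k=0..7): 1.00000 + 9.08000 + 41.22320 + 124.76889 + 283.22537 + 514.33727 + 778.36374 + 1009.64896 = 2761.647426
B = 1009.648962/2761.647426 = 0.365597

Final: 0.365597


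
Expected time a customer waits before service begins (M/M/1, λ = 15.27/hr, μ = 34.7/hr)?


ρ = 15.27/34.7 = 0.4401
Wq = ρ/(μ−λ) = 0.4401/(34.7 − 15.27) = 0.4401/19.43 = 0.02265 hr

Final: 0.02265 hr


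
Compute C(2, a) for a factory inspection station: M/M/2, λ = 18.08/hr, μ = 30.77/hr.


a = λ/μ = 0.5876; ρ = a/2 = 0.2938
P₀ = 0.545843 (from M/M/c formula)
C(c,a) = [a^c/(c!(1−ρ))]·P₀ = [0.34526/(2·0.7062)]·0.545843
= 0.24444·0.545843 = 0.133428

Final: 0.133428


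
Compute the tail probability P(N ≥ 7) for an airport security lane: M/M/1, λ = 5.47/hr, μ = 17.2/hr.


ρ = 5.47/17.2 = 0.3180
P(N ≥ n) = ρ^n = 0.3180^7 = 0.0003290

Final: 0.0003290


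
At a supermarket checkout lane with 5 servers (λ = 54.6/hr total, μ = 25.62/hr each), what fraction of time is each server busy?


ρ = λ/(cμ) = 54.6/(5·25.62) = 54.6/128.10 = 0.4262

Final: 0.4262


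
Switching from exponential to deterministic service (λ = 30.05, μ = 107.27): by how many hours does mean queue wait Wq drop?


ρ = 30.05/107.27 = 0.2801
Wq(M/M/1) = ρ/(μ−λ) = 0.2801/77.22 = 0.003628 hr
Wq(M/D/1) = ρ/(2(μ−λ)) = 0.001814 hr
Savings = 0.003628 − 0.001814 = 0.001814 hr

Final: 0.001814 hr


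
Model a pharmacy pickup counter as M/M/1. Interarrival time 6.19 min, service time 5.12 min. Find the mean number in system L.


λ = 60/6.19 = 9.6931 /hr
μ = 60/5.12 = 11.7188 /hr
ρ = λ/μ = 9.6931/11.7188 = 0.8271
L = ρ/(1−ρ) = 0.8271/0.1729 = 4.7850

Final: 4.7850


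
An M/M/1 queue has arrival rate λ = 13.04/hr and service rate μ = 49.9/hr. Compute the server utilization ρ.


ρ = λ/μ = 13.04/49.9 = 0.2613

Final: 0.2613


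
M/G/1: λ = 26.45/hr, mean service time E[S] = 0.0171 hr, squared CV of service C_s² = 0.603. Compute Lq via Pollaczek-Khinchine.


ρ = λ·E[S] = 26.45·0.0171 = 0.4523
Lq = ρ²(1+C_s²)/(2(1−ρ)) = 0.2046·(1+0.603)/(2·0.5477)
= 0.2046·1.6030/1.0954 = 0.29936

Final: 0.29936


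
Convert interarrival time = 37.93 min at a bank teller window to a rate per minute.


λ = 1/(interarrival time) in consistent units.
1 minute = 1 min, so λ = 1/37.93 = 0.02636 per minute

Final: 0.02636 /min


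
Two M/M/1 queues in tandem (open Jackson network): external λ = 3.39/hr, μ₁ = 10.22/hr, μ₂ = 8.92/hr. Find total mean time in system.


Each node sees arrival rate λ = 3.39/hr (tandem ⇒ throughput preserved).
W₁ = 1/(μ₁−λ) = 1/(10.22−3.39) = 0.14641 hr
W₂ = 1/(μ₂−λ) = 1/(8.92−3.39) = 0.18083 hr
W_total = W₁ + W₂ = 0.14641 + 0.18083 = 0.32724 hr

Final: 0.32724 hr


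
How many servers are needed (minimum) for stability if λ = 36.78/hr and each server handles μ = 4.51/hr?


Stability requires cμ > λ ⇔ c > λ/μ.
λ/μ = 36.78/4.51 = 8.1552
Minimum integer c = ⌊8.1552⌋ + 1 = 9
Check: 9·4.51 = 40.59 > 36.78, while 8·4.51 = 36.08 ≤ 36.78

Final: 9 servers


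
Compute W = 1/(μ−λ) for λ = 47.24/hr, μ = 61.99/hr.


W = 1/(μ−λ) = 1/(61.99 − 47.24) = 1/14.75 = 0.06780 hr

Final: 0.06780 hr


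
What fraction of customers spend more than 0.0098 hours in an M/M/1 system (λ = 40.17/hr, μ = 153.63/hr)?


W ~ Exponential(μ−λ) for M/M/1.
μ − λ = 153.63 − 40.17 = 113.4600
P(W > t) = e^{−(μ−λ)t} = e^{−1.1119} = 0.328931

Final: 0.328931


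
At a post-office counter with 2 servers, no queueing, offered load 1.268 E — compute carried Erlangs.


B(2,1.268) = 0.261698 (Erlang-B)
Carried load = a(1 − B) = 1.268·(1 − 0.261698) = 1.268·0.738302 = 0.9362 E

Final: 0.9362 Erlangs


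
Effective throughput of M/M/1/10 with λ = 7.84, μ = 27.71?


ρ = 0.2829; P_K = (1−ρ)ρ^10/(1−ρ^11) = 0.000002357
λ_eff = λ(1 − P_K) = 7.84·(1 − 0.000002357) = 7.84·0.999998 = 7.8400 /hr

Final: 7.8400 /hr


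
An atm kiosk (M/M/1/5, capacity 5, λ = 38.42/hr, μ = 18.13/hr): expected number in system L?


ρ = 38.42/18.13 = 2.1191
L = ρ[1 − (K+1)ρ^K + Kρ^(K+1)] / [(1−ρ)(1−ρ^(K+1))]
Numerator: 2.1191·(1 − 6·42.736385 + 5·90.564363) = 418.325580
Denominator: (-1.1191)·(-89.564363) = 100.235021
L = 418.325580/100.235021 = 4.1734

Final: 4.1734


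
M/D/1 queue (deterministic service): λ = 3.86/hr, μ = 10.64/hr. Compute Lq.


ρ = 3.86/10.64 = 0.3628
M/D/1: Lq = ρ²/(2(1−ρ)) = 0.1316/(2·0.6372) = 0.10327

Final: 0.10327


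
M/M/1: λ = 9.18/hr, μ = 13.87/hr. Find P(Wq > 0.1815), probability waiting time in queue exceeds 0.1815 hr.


ρ = 9.18/13.87 = 0.6619
P(Wq > t) = ρ·e^{−(μ−λ)t} = 0.6619·e^{−0.8512}
= 0.6619·0.426887 = 0.282540

Final: 0.282540


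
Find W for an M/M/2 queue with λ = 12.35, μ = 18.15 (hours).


a = 0.6804; ρ = 0.3402; P₀ = 0.492292
Lq = P₀·a^c·ρ/(c!(1−ρ)²) = 0.08907
Wq = Lq/λ = 0.08907/12.35 = 0.007212 hr
W = Wq + 1/μ = 0.007212 + 0.05510 = 0.06231 hr

Final: 0.06231 hr


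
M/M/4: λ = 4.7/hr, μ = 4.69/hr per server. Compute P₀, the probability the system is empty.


a = λ/μ = 4.7/4.69 = 1.0021; ρ = a/c = 0.2505
Σ_{k=0}^{3} a^k/k! (terms k=0..3) = 1.00000 + 1.00213 + 0.50213 + 0.16774 = 2.67200
Tail: a^4/(4!(1−ρ)) = 1.00856/(24·0.7495) = 0.05607
P₀ = 1/(2.67200 + 0.05607) = 1/2.72807 = 0.366559

Final: 0.366559


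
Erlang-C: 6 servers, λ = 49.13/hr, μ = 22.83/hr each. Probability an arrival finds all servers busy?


a = λ/μ = 2.1520; ρ = a/6 = 0.3587
P₀ = 0.115984 (from M/M/c formula)
C(c,a) = [a^c/(c!(1−ρ))]·P₀ = [99.32192/(720·0.6413)]·0.115984
= 0.21509·0.115984 = 0.024947

Final: 0.024947


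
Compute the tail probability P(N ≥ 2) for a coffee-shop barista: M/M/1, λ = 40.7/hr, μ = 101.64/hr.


ρ = 40.7/101.64 = 0.4004
P(N ≥ n) = ρ^n = 0.4004^2 = 0.160347

Final: 0.160347


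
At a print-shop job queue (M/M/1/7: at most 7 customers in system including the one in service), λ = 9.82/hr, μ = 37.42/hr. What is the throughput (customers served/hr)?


ρ = 0.2624; P_K = (1−ρ)ρ^7/(1−ρ^8) = 0.00006322
λ_eff = λ(1 − P_K) = 9.82·(1 − 0.00006322) = 9.82·0.999937 = 9.8194 /hr

Final: 9.8194 /hr


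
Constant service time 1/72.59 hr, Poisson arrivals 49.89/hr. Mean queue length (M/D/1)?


ρ = 49.89/72.59 = 0.6873
M/D/1: Lq = ρ²/(2(1−ρ)) = 0.4724/(2·0.3127) = 0.75526

Final: 0.75526


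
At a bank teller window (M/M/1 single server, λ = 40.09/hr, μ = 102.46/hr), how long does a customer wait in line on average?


ρ = 40.09/102.46 = 0.3913
Wq = ρ/(μ−λ) = 0.3913/(102.46 − 40.09) = 0.3913/62.37 = 0.006273 hr

Final: 0.006273 hr


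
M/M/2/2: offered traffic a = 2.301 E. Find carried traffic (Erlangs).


B(2,2.301) = 0.445052 (Erlang-B)
Carried load = a(1 − B) = 2.301·(1 − 0.445052) = 2.301·0.554948 = 1.2769 E

Final: 1.2769 Erlangs


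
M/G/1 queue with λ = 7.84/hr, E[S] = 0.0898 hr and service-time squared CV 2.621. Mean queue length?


ρ = λ·E[S] = 7.84·0.0898 = 0.7040
Lq = ρ²(1+C_s²)/(2(1−ρ)) = 0.4957·(1+2.621)/(2·0.2960)
= 0.4957·3.6210/0.5919 = 3.03207

Final: 3.03207


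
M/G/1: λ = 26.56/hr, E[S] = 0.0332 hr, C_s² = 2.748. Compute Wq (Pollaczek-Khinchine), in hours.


ρ = λ·E[S] = 26.56·0.0332 = 0.8818
E[S²] = E[S]²(1+C_s²) = 0.0332²·(1+2.748) = 0.004131
Wq = λ·E[S²]/(2(1−ρ)) = 26.56·0.004131/(2·0.1182) = 0.46412 hr

Final: 0.46412 hr


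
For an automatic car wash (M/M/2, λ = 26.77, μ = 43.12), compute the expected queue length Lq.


a = λ/μ = 0.6208; ρ = a/2 = 0.3104
P₀ = 0.526237
Lq = P₀·a^c·ρ / (c!·(1−ρ)²) = 0.526237·0.38542·0.3104/(2·0.47553)
= 0.06620

Final: 0.06620


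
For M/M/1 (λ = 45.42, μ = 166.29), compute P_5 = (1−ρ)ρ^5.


ρ = 45.42/166.29 = 0.2731
P_n = (1−ρ)·ρ^n = (1 − 0.2731)·0.2731^5 = 0.7269·0.001520 = 0.001105

Final: 0.001105


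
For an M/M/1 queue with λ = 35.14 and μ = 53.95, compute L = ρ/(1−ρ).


ρ = λ/μ = 35.14/53.95 = 0.6513
L = ρ/(1−ρ) = 0.6513/(1 − 0.6513) = 0.6513/0.3487 = 1.8682

Final: 1.8682


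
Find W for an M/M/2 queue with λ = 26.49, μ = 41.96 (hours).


a = 0.6313; ρ = 0.3157; P₀ = 0.520152
Lq = P₀·a^c·ρ/(c!(1−ρ)²) = 0.06987
Wq = Lq/λ = 0.06987/26.49 = 0.002637 hr
W = Wq + 1/μ = 0.002637 + 0.02383 = 0.02647 hr

Final: 0.02647 hr


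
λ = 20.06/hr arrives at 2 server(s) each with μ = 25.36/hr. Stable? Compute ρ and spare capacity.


Total capacity cμ = 2·25.36 = 50.72/hr
ρ = λ/(cμ) = 20.06/50.72 = 0.3955
Stable ⇔ ρ < 1: YES
Spare capacity = cμ − λ = 50.72 − 20.06 = 30.66/hr

Final: ρ = 0.3955; stable; margin = 30.66/hr


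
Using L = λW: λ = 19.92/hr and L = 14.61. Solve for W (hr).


W = L/λ = 14.61/19.92 = 0.7334 hr

Final: 0.7334 hr


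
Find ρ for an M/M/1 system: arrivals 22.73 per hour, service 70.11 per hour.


ρ = λ/μ = 22.73/70.11 = 0.3242

Final: 0.3242


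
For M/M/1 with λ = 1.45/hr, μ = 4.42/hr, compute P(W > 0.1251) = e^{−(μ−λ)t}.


W ~ Exponential(μ−λ) for M/M/1.
μ − λ = 4.42 − 1.45 = 2.9700
P(W > t) = e^{−(μ−λ)t} = e^{−0.3715} = 0.689667

Final: 0.689667


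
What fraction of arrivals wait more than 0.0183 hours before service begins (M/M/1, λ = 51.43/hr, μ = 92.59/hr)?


ρ = 51.43/92.59 = 0.5555
P(Wq > t) = ρ·e^{−(μ−λ)t} = 0.5555·e^{−0.7532}
= 0.5555·0.470844 = 0.261535

Final: 0.261535


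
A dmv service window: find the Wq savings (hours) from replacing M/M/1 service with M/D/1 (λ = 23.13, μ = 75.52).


ρ = 23.13/75.52 = 0.3063
Wq(M/M/1) = ρ/(μ−λ) = 0.3063/52.39 = 0.005846 hr
Wq(M/D/1) = ρ/(2(μ−λ)) = 0.002923 hr
Savings = 0.005846 − 0.002923 = 0.002923 hr

Final: 0.002923 hr


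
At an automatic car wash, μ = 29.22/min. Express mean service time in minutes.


Mean service time = 1/μ = 1/29.22 minute = 0.03422 minute
In minutes: 0.03422 × 1 = 0.03422 min

Final: 0.03422 min


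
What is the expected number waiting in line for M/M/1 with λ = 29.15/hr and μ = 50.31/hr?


ρ = 29.15/50.31 = 0.5794
Lq = ρ²/(1−ρ) = 0.3357/0.4206 = 0.7982

Final: 0.7982


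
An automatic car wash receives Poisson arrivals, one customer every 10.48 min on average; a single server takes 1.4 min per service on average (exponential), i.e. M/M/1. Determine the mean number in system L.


λ = 60/10.48 = 5.7252 /hr
μ = 60/1.4 = 42.8571 /hr
ρ = λ/μ = 5.7252/42.8571 = 0.1336
L = ρ/(1−ρ) = 0.1336/0.8664 = 0.1542

Final: 0.1542


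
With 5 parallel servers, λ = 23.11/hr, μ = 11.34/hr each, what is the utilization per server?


ρ = λ/(cμ) = 23.11/(5·11.34) = 23.11/56.70 = 0.4076

Final: 0.4076


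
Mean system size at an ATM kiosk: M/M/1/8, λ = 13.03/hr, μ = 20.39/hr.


ρ = 13.03/20.39 = 0.6390
L = ρ[1 − (K+1)ρ^K + Kρ^(K+1)] / [(1−ρ)(1−ρ^(K+1))]
Numerator: 0.6390·(1 − 9·0.027811 + 8·0.017772) = 0.569945
Denominator: (0.3610)·(0.982228) = 0.354546
L = 0.569945/0.354546 = 1.6075

Final: 1.6075


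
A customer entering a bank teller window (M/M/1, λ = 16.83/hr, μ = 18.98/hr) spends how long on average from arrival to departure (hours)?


W = 1/(μ−λ) = 1/(18.98 − 16.83) = 1/2.15 = 0.4651 hr

Final: 0.4651 hr


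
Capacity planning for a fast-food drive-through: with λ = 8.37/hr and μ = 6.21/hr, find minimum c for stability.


Stability requires cμ > λ ⇔ c > λ/μ.
λ/μ = 8.37/6.21 = 1.3478
Minimum integer c = ⌊1.3478⌋ + 1 = 2
Check: 2·6.21 = 12.42 > 8.37, while 1·6.21 = 6.21 ≤ 8.37

Final: 2 servers


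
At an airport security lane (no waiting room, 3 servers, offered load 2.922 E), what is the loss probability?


B(c,a) = (a^c/c!) / Σ_{k=0}^{c} a^k/k!
a^3/3! = 4.158047
Σ terms (k=0..3): 1.00000 + 2.92200 + 4.26904 + 4.15805 = 12.349089
B = 4.158047/12.349089 = 0.336709

Final: 0.336709


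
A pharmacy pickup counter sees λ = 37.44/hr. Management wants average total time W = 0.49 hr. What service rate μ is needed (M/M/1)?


W = 1/(μ−λ) ⇒ μ − λ = 1/W = 1/0.49 = 2.0408
μ = λ + 1/W = 37.44 + 2.0408 = 39.4808 per hr

Final: 39.4808 /hr


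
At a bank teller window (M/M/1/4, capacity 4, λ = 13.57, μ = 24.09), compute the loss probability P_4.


ρ = λ/μ = 13.57/24.09 = 0.5633
P_K = (1−ρ)ρ^K/(1−ρ^(K+1)) = (0.4367·0.100687)/(1 − 0.056717)
= 0.043969/0.943283 = 0.046613

Final: 0.046613


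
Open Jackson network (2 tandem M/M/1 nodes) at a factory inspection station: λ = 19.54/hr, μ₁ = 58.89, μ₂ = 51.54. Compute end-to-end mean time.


Each node sees arrival rate λ = 19.54/hr (tandem ⇒ throughput preserved).
W₁ = 1/(μ₁−λ) = 1/(58.89−19.54) = 0.02541 hr
W₂ = 1/(μ₂−λ) = 1/(51.54−19.54) = 0.03125 hr
W_total = W₁ + W₂ = 0.02541 + 0.03125 = 0.05666 hr

Final: 0.05666 hr


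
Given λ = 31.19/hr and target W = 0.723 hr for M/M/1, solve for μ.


W = 1/(μ−λ) ⇒ μ − λ = 1/W = 1/0.723 = 1.3831
μ = λ + 1/W = 31.19 + 1.3831 = 32.5731 per hr

Final: 32.5731 /hr


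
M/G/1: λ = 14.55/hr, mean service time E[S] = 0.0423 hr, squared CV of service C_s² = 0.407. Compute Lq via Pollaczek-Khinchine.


ρ = λ·E[S] = 14.55·0.0423 = 0.6155
Lq = ρ²(1+C_s²)/(2(1−ρ)) = 0.3788·(1+0.407)/(2·0.3845)
= 0.3788·1.4070/0.7691 = 0.69300

Final: 0.69300


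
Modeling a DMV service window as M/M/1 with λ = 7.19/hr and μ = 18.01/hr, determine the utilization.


ρ = λ/μ = 7.19/18.01 = 0.3992

Final: 0.3992


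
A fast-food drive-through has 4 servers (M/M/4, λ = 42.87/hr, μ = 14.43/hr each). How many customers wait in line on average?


a = λ/μ = 2.9709; ρ = a/4 = 0.7427
P₀ = 0.039415
Lq = P₀·a^c·ρ / (c!·(1−ρ)²) = 0.039415·77.90200·0.7427/(24·0.06619)
= 1.43559

Final: 1.43559


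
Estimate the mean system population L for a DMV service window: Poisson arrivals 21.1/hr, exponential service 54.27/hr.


ρ = λ/μ = 21.1/54.27 = 0.3888
L = ρ/(1−ρ) = 0.3888/(1 − 0.3888) = 0.3888/0.6112 = 0.6361

Final: 0.6361


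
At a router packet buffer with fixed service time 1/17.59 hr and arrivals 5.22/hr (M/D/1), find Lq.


ρ = 5.22/17.59 = 0.2968
M/D/1: Lq = ρ²/(2(1−ρ)) = 0.08807/(2·0.7032) = 0.06261

Final: 0.06261


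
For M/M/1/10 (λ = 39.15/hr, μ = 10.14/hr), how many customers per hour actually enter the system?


ρ = 3.8609; P_K = (1−ρ)ρ^10/(1−ρ^11) = 0.740996
λ_eff = λ(1 − P_K) = 39.15·(1 − 0.740996) = 39.15·0.259004 = 10.1400 /hr

Final: 10.1400 /hr


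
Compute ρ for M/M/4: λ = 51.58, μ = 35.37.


ρ = λ/(cμ) = 51.58/(4·35.37) = 51.58/141.48 = 0.3646

Final: 0.3646


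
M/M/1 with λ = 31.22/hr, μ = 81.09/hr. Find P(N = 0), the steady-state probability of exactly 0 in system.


ρ = 31.22/81.09 = 0.3850
P_n = (1−ρ)·ρ^n = (1 − 0.3850)·0.3850^0 = 0.6150·1.000000 = 0.614996

Final: 0.614996


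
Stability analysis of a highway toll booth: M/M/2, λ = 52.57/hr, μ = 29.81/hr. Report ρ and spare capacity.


Total capacity cμ = 2·29.81 = 59.62/hr
ρ = λ/(cμ) = 52.57/59.62 = 0.8818
Stable ⇔ ρ < 1: YES
Spare capacity = cμ − λ = 59.62 − 52.57 = 7.05/hr

Final: ρ = 0.8818; stable; margin = 7.05/hr


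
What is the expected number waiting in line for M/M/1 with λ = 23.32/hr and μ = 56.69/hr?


ρ = 23.32/56.69 = 0.4114
Lq = ρ²/(1−ρ) = 0.1692/0.5886 = 0.2875

Final: 0.2875


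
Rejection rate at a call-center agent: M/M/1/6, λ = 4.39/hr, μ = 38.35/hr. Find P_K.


ρ = λ/μ = 4.39/38.35 = 0.1145
P_K = (1−ρ)ρ^K/(1−ρ^(K+1)) = (0.8855·0.000002250)/(1 − 0.0000002576)
= 0.000001992/1.000000 = 0.000001992

Final: 0.000001992


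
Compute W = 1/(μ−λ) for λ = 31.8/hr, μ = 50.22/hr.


W = 1/(μ−λ) = 1/(50.22 − 31.8) = 1/18.42 = 0.05429 hr

Final: 0.05429 hr


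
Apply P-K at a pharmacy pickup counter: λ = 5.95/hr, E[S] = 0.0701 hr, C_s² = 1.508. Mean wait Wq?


ρ = λ·E[S] = 5.95·0.0701 = 0.4171
E[S²] = E[S]²(1+C_s²) = 0.0701²·(1+1.508) = 0.012324
Wq = λ·E[S²]/(2(1−ρ)) = 5.95·0.012324/(2·0.5829) = 0.06290 hr

Final: 0.06290 hr


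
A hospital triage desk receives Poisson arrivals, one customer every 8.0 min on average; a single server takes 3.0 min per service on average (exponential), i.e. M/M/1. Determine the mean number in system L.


λ = 60/8.0 = 7.5000 /hr
μ = 60/3.0 = 20.0000 /hr
ρ = λ/μ = 7.5000/20.0000 = 0.3750
L = ρ/(1−ρ) = 0.3750/0.6250 = 0.6000

Final: 0.6000
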